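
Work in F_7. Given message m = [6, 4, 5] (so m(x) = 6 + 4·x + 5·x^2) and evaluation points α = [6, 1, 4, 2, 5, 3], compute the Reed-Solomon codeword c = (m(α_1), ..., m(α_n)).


c = [0, 1, 4, 6, 4, 0]

Message polynomial: m(x) = 6 + 4·x + 5·x^2 (mod 7).
For each evaluation point α_i, compute m(α_i) mod 7:
  α_1 = 6: Horner steps 5 → 6 → 0, so m(6) = 0.
  α_2 = 1: Horner steps 5 → 2 → 1, so m(1) = 1.
  α_3 = 4: Horner steps 5 → 3 → 4, so m(4) = 4.
  α_4 = 2: Horner steps 5 → 0 → 6, so m(2) = 6.
  α_5 = 5: Horner steps 5 → 1 → 4, so m(5) = 4.
  α_6 = 3: Horner steps 5 → 5 → 0, so m(3) = 0.
Codeword c = [0, 1, 4, 6, 4, 0] ∈ F_7^6.


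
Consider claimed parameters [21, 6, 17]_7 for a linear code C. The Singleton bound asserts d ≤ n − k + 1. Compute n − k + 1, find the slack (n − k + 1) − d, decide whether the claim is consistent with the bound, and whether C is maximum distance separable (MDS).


Singleton RHS = n − k + 1 = 16, slack = -1, bound violated (no such code; not MDS).

Singleton bound: d ≤ n − k + 1.
Here n = 21, k = 6, so n − k + 1 = 16.
Given d = 17, check d ≤ 16: NO.
Slack = (n − k + 1) − d = -1.
The slack is negative: d = 17 exceeds n − k + 1 = 16 by 1, so the Singleton bound is violated and no linear [21, 6, 17]_7 code can exist. In particular it is not MDS (MDS requires d = n − k + 1 exactly).
Description: the claimed parameters are [21, 6, 17]_7; such a code would be impossible (violates the Singleton bound).


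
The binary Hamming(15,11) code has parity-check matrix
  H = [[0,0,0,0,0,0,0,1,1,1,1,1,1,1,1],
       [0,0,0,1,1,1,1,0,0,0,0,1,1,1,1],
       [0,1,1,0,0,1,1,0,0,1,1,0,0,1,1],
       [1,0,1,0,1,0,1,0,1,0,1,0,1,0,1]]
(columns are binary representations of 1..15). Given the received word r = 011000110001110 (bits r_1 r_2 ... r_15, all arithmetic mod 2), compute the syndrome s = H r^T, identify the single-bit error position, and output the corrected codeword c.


s = (0, 0, 0, 1)^T, error position = 1, corrected codeword c = 111000110001110

Compute s = H r^T mod 2 one row at a time:
  s_1 = 1 + 0 + 0 + 0 + 1 + 1 + 1 + 0 = 4 ≡ 0 (mod 2).
  s_2 = 0 + 0 + 0 + 1 + 1 + 1 + 1 + 0 = 4 ≡ 0 (mod 2).
  s_3 = 1 + 1 + 0 + 1 + 0 + 0 + 1 + 0 = 4 ≡ 0 (mod 2).
  s_4 = 0 + 1 + 0 + 1 + 0 + 0 + 1 + 0 = 3 ≡ 1 (mod 2).
s = (0, 0, 0, 1)^T — this equals column 1 of H (binary 0001), so error is at position 1.
Correct: flip bit 1 of r = 011000110001110 to get c = 111000110001110.


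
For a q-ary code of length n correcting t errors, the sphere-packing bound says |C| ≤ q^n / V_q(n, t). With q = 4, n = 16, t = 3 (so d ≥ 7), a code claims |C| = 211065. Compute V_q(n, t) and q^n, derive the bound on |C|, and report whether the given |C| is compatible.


V_q(n, t) = 16249, q^n = 4294967296, Hamming bound = 264321, |C| = 211065 ≤ bound (satisfied).

Step 1: Compute V_q(n, t) = Σ_{j=0}^3 C(n, j) (q−1)^j.
  j = 0: C(16,0)·(3)^0 = 1·1 = 1.
  j = 1: C(16,1)·(3)^1 = 16·3 = 48.
  j = 2: C(16,2)·(3)^2 = 120·9 = 1080.
  j = 3: C(16,3)·(3)^3 = 560·27 = 15120.
  V_q(n, t) = 1 + 48 + 1080 + 15120 = 16249.
Step 2: q^n = 4^16 = 4294967296.
Step 3: Hamming bound ⌊q^n / V_q(n,t)⌋ = ⌊4294967296/16249⌋ = 264321.
Step 4: Compare |C| = 211065 to 264321: satisfied.
The claimed |C| lies below the Hamming bound.


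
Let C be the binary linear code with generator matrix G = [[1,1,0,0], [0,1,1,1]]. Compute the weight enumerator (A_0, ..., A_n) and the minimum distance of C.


Weight distribution: A_0 = 1, A_2 = 1, A_3 = 2. Minimum distance d = 2.

Enumerate all 2^2 = 4 messages m ∈ F_2^2.
For each, compute codeword c = mG in F_2^4, then tally its weight.
  m = 00 → c = 0000, weight = 0.
  m = 10 → c = 1100, weight = 2.
  m = 01 → c = 0111, weight = 3.
  m = 11 → c = 1011, weight = 3.
Tally weights:
  weight 0: 1 codewords.
  weight 2: 1 codewords.
  weight 3: 2 codewords.
Minimum distance d = smallest w > 0 with A_w > 0 = 2.
Sanity: Σ A_w = 4 = 2^2 = 4 ✓.


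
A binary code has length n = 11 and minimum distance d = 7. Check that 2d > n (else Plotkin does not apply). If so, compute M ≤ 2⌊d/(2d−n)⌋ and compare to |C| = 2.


Plotkin bound M ≤ 4; given |C| = 2 ≤ bound (satisfied).

Check applicability: 2d = 14, n = 11.
2d − n = 3 > 0, so Plotkin applies.
Compute d/(2d−n) = 7/3 ≈ 2.3333.
⌊d/(2d−n)⌋ = 2.
Plotkin bound: M ≤ 2·2 = 4.
Given |C| = 2, check: satisfied.
This |C| is below the Plotkin bound.


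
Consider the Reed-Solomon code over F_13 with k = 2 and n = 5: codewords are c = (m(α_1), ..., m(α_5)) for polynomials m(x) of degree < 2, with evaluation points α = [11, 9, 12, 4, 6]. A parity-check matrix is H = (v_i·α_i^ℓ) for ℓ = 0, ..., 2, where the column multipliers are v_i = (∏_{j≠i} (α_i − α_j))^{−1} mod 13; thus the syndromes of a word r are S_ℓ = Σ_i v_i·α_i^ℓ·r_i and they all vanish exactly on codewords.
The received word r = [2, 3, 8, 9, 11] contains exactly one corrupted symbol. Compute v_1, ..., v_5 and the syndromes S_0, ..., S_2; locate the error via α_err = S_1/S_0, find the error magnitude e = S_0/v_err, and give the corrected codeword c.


S = (10, 1, 4), error at position 4, error magnitude e = 10, c = [2, 3, 8, 12, 11].

Step 1: column multipliers v_i = (∏_{j≠i}(α_i − α_j))^{−1} mod 13.
  i = 1 (α = 11): (11−9)(11−12)(11−4)(11−6) = 2·(−1)·7·5 = −70 ≡ 8, so v_1 = 8^{−1} = 5 (mod 13).
  i = 2 (α = 9): (9−11)(9−12)(9−4)(9−6) = (−2)·(−3)·5·3 = 90 ≡ 12, so v_2 = 12^{−1} = 12 (mod 13).
  i = 3 (α = 12): (12−11)(12−9)(12−4)(12−6) = 1·3·8·6 = 144 ≡ 1, so v_3 = 1^{−1} = 1 (mod 13).
  i = 4 (α = 4): (4−11)(4−9)(4−12)(4−6) = (−7)·(−5)·(−8)·(−2) = 560 ≡ 1, so v_4 = 1^{−1} = 1 (mod 13).
  i = 5 (α = 6): (6−11)(6−9)(6−12)(6−4) = (−5)·(−3)·(−6)·2 = −180 ≡ 2, so v_5 = 2^{−1} = 7 (mod 13).
  v = [5, 12, 1, 1, 7].
Step 2: syndromes of r = [2, 3, 8, 9, 11] (all sums mod 13).
  S_0 = Σ v_i r_i = 5·2 + 12·3 + 1·8 + 1·9 + 7·11 = 140 ≡ 10.
  S_1 = Σ v_i α_i r_i = 5·11·2 + 12·9·3 + 1·12·8 + 1·4·9 + 7·6·11 = 1028 ≡ 1.
  α_i^2 mod 13 = [4, 3, 1, 3, 10].
  S_2 = Σ v_i α_i^2 r_i = 5·4·2 + 12·3·3 + 1·1·8 + 1·3·9 + 7·10·11 = 953 ≡ 4.
  S = (10, 1, 4) ≠ 0, so r is not a codeword (an error is present).
Step 3: locate the error. For a single error e at position i, S_ℓ = v_i·e·α_i^ℓ, so α_err = S_1/S_0.
  S_0^{−1} = 10^{−1} = 4 (mod 13), so α_err = 1·4 = 4 ≡ 4 = α_4. Error position i = 4.
  Consistency check: S_2/S_1 = 4·1 = 4 ≡ 4 = α_err ✓ (single-error assumption holds).
Step 4: error magnitude e = S_0/v_4 = S_0·∏_{j≠4}(α_4 − α_j) = 10·1 = 10 ≡ 10 (mod 13).
Step 5: correct position 4: c_4 = r_4 − e = 9 − 10 ≡ 12 (mod 13). Hence c = [2, 3, 8, 12, 11].
  Check: interpolating c through the α_i gives m(x) = 1 + 6·x (degree < 2) with m(α_i) = c_i for every i, so c is indeed a codeword.


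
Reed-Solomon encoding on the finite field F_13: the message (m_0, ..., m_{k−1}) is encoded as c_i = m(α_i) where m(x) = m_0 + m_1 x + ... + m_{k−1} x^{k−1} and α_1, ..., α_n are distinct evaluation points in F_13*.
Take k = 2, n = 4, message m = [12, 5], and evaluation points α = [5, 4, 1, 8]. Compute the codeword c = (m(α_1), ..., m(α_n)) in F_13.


c = [11, 6, 4, 0]

Message polynomial: m(x) = 12 + 5·x (mod 13).
For each evaluation point α_i, compute m(α_i) mod 13:
  α_1 = 5: Horner steps 5 → 11, so m(5) = 11.
  α_2 = 4: Horner steps 5 → 6, so m(4) = 6.
  α_3 = 1: Horner steps 5 → 4, so m(1) = 4.
  α_4 = 8: Horner steps 5 → 0, so m(8) = 0.
Codeword c = [11, 6, 4, 0] ∈ F_13^4.


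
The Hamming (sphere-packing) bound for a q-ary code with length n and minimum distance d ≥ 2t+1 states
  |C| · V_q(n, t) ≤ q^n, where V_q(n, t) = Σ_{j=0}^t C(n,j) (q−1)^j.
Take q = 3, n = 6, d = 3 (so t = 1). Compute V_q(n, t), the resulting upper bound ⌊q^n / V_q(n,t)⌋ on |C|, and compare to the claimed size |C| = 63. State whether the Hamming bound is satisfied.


V_q(n, t) = 13, q^n = 729, Hamming bound = 56, |C| = 63 > bound (violated).

Step 1: Compute V_q(n, t) = Σ_{j=0}^1 C(n, j) (q−1)^j.
  j = 0: C(6,0)·(2)^0 = 1·1 = 1.
  j = 1: C(6,1)·(2)^1 = 6·2 = 12.
  V_q(n, t) = 1 + 12 = 13.
Step 2: q^n = 3^6 = 729.
Step 3: Hamming bound ⌊q^n / V_q(n,t)⌋ = ⌊729/13⌋ = 56.
Step 4: Compare |C| = 63 to 56: violated.
The claimed |C| lies above the Hamming bound, so no 3-ary code of length 6 with d ≥ 3 can have 63 codewords.


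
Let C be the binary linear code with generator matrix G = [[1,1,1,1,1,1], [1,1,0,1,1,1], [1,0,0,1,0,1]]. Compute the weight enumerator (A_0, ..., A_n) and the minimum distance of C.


Weight distribution: A_0 = 1, A_1 = 1, A_2 = 1, A_3 = 2, A_4 = 1, A_5 = 1, A_6 = 1. Minimum distance d = 1.

Enumerate all 2^3 = 8 messages m ∈ F_2^3.
For each, compute codeword c = mG in F_2^6, then tally its weight.
  m = 000 → c = 000000, weight = 0.
  m = 100 → c = 111111, weight = 6.
  m = 010 → c = 110111, weight = 5.
  m = 110 → c = 001000, weight = 1.
  m = 001 → c = 100101, weight = 3.
  m = 101 → c = 011010, weight = 3.
  m = 011 → c = 010010, weight = 2.
  m = 111 → c = 101101, weight = 4.
Tally weights:
  weight 0: 1 codewords.
  weight 1: 1 codewords.
  weight 2: 1 codewords.
  weight 3: 2 codewords.
  weight 4: 1 codewords.
  weight 5: 1 codewords.
  weight 6: 1 codewords.
Minimum distance d = smallest w > 0 with A_w > 0 = 1.
Sanity: Σ A_w = 8 = 2^3 = 8 ✓.


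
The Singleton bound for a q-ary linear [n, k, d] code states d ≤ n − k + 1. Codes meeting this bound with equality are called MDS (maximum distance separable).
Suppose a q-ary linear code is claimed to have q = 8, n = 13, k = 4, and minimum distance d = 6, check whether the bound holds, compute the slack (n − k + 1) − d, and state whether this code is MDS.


Singleton RHS = n − k + 1 = 10, slack = 4, bound satisfied, not MDS.

Singleton bound: d ≤ n − k + 1.
Here n = 13, k = 4, so n − k + 1 = 10.
Given d = 6, check d ≤ 10: YES.
Slack = (n − k + 1) − d = 4.
The code is NOT MDS (slack = 4 > 0).
Description: the claimed parameters are [13, 4, 6]_8; such a code would be non-MDS.


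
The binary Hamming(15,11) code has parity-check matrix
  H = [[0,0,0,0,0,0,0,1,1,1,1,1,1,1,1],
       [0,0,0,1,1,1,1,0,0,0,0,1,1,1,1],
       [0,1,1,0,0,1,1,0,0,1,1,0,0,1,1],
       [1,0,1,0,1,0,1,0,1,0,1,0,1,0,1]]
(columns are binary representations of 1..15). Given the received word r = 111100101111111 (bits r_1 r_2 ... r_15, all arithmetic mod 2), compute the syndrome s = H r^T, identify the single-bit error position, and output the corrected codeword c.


s = (1, 0, 1, 1)^T, error position = 11, corrected codeword c = 111100101101111

Compute s = H r^T mod 2 one row at a time:
  s_1 = 0 + 1 + 1 + 1 + 1 + 1 + 1 + 1 = 7 ≡ 1 (mod 2).
  s_2 = 1 + 0 + 0 + 1 + 1 + 1 + 1 + 1 = 6 ≡ 0 (mod 2).
  s_3 = 1 + 1 + 0 + 1 + 1 + 1 + 1 + 1 = 7 ≡ 1 (mod 2).
  s_4 = 1 + 1 + 0 + 1 + 1 + 1 + 1 + 1 = 7 ≡ 1 (mod 2).
s = (1, 0, 1, 1)^T — this equals column 11 of H (binary 1011), so error is at position 11.
Correct: flip bit 11 of r = 111100101111111 to get c = 111100101101111.


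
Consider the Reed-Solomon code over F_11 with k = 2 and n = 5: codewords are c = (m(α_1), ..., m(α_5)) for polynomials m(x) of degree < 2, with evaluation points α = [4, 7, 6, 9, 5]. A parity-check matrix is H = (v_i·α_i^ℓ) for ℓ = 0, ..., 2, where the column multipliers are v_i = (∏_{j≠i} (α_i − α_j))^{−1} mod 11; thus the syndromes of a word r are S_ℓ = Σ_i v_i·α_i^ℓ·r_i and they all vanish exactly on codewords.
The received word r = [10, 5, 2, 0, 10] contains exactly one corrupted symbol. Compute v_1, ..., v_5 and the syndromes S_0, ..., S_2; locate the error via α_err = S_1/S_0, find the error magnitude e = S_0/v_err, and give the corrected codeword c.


S = (10, 7, 6), error at position 1, error magnitude e = 3, c = [7, 5, 2, 0, 10].

Step 1: column multipliers v_i = (∏_{j≠i}(α_i − α_j))^{−1} mod 11.
  i = 1 (α = 4): (4−7)(4−6)(4−9)(4−5) = (−3)·(−2)·(−5)·(−1) = 30 ≡ 8, so v_1 = 8^{−1} = 7 (mod 11).
  i = 2 (α = 7): (7−4)(7−6)(7−9)(7−5) = 3·1·(−2)·2 = −12 ≡ 10, so v_2 = 10^{−1} = 10 (mod 11).
  i = 3 (α = 6): (6−4)(6−7)(6−9)(6−5) = 2·(−1)·(−3)·1 = 6 ≡ 6, so v_3 = 6^{−1} = 2 (mod 11).
  i = 4 (α = 9): (9−4)(9−7)(9−6)(9−5) = 5·2·3·4 = 120 ≡ 10, so v_4 = 10^{−1} = 10 (mod 11).
  i = 5 (α = 5): (5−4)(5−7)(5−6)(5−9) = 1·(−2)·(−1)·(−4) = −8 ≡ 3, so v_5 = 3^{−1} = 4 (mod 11).
  v = [7, 10, 2, 10, 4].
Step 2: syndromes of r = [10, 5, 2, 0, 10] (all sums mod 11).
  S_0 = Σ v_i r_i = 7·10 + 10·5 + 2·2 + 10·0 + 4·10 = 164 ≡ 10.
  S_1 = Σ v_i α_i r_i = 7·4·10 + 10·7·5 + 2·6·2 + 10·9·0 + 4·5·10 = 854 ≡ 7.
  α_i^2 mod 11 = [5, 5, 3, 4, 3].
  S_2 = Σ v_i α_i^2 r_i = 7·5·10 + 10·5·5 + 2·3·2 + 10·4·0 + 4·3·10 = 732 ≡ 6.
  S = (10, 7, 6) ≠ 0, so r is not a codeword (an error is present).
Step 3: locate the error. For a single error e at position i, S_ℓ = v_i·e·α_i^ℓ, so α_err = S_1/S_0.
  S_0^{−1} = 10^{−1} = 10 (mod 11), so α_err = 7·10 = 70 ≡ 4 = α_1. Error position i = 1.
  Consistency check: S_2/S_1 = 6·8 = 48 ≡ 4 = α_err ✓ (single-error assumption holds).
Step 4: error magnitude e = S_0/v_1 = S_0·∏_{j≠1}(α_1 − α_j) = 10·8 = 80 ≡ 3 (mod 11).
Step 5: correct position 1: c_1 = r_1 − e = 10 − 3 ≡ 7 (mod 11). Hence c = [7, 5, 2, 0, 10].
  Check: interpolating c through the α_i gives m(x) = 6 + 3·x (degree < 2) with m(α_i) = c_i for every i, so c is indeed a codeword.


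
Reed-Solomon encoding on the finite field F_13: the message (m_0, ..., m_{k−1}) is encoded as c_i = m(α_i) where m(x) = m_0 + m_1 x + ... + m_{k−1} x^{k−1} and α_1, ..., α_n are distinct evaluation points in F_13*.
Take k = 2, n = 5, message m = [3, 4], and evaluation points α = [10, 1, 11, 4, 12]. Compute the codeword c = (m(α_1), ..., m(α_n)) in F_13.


c = [4, 7, 8, 6, 12]

Message polynomial: m(x) = 3 + 4·x (mod 13).
For each evaluation point α_i, compute m(α_i) mod 13:
  α_1 = 10: Horner steps 4 → 4, so m(10) = 4.
  α_2 = 1: Horner steps 4 → 7, so m(1) = 7.
  α_3 = 11: Horner steps 4 → 8, so m(11) = 8.
  α_4 = 4: Horner steps 4 → 6, so m(4) = 6.
  α_5 = 12: Horner steps 4 → 12, so m(12) = 12.
Codeword c = [4, 7, 8, 6, 12] ∈ F_13^5.


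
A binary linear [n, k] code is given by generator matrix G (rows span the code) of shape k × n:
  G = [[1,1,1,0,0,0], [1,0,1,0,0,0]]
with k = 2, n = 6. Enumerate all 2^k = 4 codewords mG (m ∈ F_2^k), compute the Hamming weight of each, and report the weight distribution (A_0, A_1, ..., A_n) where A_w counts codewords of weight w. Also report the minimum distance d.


Weight distribution: A_0 = 1, A_1 = 1, A_2 = 1, A_3 = 1. Minimum distance d = 1.

Enumerate all 2^2 = 4 messages m ∈ F_2^2.
For each, compute codeword c = mG in F_2^6, then tally its weight.
  m = 00 → c = 000000, weight = 0.
  m = 10 → c = 111000, weight = 3.
  m = 01 → c = 101000, weight = 2.
  m = 11 → c = 010000, weight = 1.
Tally weights:
  weight 0: 1 codewords.
  weight 1: 1 codewords.
  weight 2: 1 codewords.
  weight 3: 1 codewords.
Minimum distance d = smallest w > 0 with A_w > 0 = 1.
Sanity: Σ A_w = 4 = 2^2 = 4 ✓.


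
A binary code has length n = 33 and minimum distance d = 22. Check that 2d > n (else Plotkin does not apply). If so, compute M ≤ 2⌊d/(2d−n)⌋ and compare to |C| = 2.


Plotkin bound M ≤ 4; given |C| = 2 ≤ bound (satisfied).

Check applicability: 2d = 44, n = 33.
2d − n = 11 > 0, so Plotkin applies.
Compute d/(2d−n) = 22/11 ≈ 2.0000.
⌊d/(2d−n)⌋ = 2.
Plotkin bound: M ≤ 2·2 = 4.
Given |C| = 2, check: satisfied.
This |C| is below the Plotkin bound.


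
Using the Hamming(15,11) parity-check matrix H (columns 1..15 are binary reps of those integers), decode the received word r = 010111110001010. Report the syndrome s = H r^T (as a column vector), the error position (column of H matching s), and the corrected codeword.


s = (1, 0, 0, 0)^T, error position = 8, corrected codeword c = 010111100001010

Compute s = H r^T mod 2 one row at a time:
  s_1 = 1 + 0 + 0 + 0 + 1 + 0 + 1 + 0 = 3 ≡ 1 (mod 2).
  s_2 = 1 + 1 + 1 + 1 + 1 + 0 + 1 + 0 = 6 ≡ 0 (mod 2).
  s_3 = 1 + 0 + 1 + 1 + 0 + 0 + 1 + 0 = 4 ≡ 0 (mod 2).
  s_4 = 0 + 0 + 1 + 1 + 0 + 0 + 0 + 0 = 2 ≡ 0 (mod 2).
s = (1, 0, 0, 0)^T — this equals column 8 of H (binary 1000), so error is at position 8.
Correct: flip bit 8 of r = 010111110001010 to get c = 010111100001010.


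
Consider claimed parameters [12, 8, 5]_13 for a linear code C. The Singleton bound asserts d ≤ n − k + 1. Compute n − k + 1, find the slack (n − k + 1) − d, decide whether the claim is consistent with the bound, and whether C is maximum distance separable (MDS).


Singleton RHS = n − k + 1 = 5, slack = 0, bound satisfied, MDS.

Singleton bound: d ≤ n − k + 1.
Here n = 12, k = 8, so n − k + 1 = 5.
Given d = 5, check d ≤ 5: YES.
Slack = (n − k + 1) − d = 0.
The code is MDS (slack = 0).
Description: the claimed parameters are [12, 8, 5]_13; such a code would be MDS (meets Singleton bound).


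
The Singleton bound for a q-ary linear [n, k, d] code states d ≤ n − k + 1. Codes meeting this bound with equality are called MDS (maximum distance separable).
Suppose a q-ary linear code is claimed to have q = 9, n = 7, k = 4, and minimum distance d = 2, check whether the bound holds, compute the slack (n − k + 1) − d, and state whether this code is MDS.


Singleton RHS = n − k + 1 = 4, slack = 2, bound satisfied, not MDS.

Singleton bound: d ≤ n − k + 1.
Here n = 7, k = 4, so n − k + 1 = 4.
Given d = 2, check d ≤ 4: YES.
Slack = (n − k + 1) − d = 2.
The code is NOT MDS (slack = 2 > 0).
Description: the claimed parameters are [7, 4, 2]_9; such a code would be non-MDS.


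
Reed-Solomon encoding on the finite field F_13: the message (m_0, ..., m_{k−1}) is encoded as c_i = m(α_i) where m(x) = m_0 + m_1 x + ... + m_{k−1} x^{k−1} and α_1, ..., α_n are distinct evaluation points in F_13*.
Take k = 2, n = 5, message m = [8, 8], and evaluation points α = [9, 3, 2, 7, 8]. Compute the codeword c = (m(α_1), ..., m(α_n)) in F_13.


c = [2, 6, 11, 12, 7]

Message polynomial: m(x) = 8 + 8·x (mod 13).
For each evaluation point α_i, compute m(α_i) mod 13:
  α_1 = 9: Horner steps 8 → 2, so m(9) = 2.
  α_2 = 3: Horner steps 8 → 6, so m(3) = 6.
  α_3 = 2: Horner steps 8 → 11, so m(2) = 11.
  α_4 = 7: Horner steps 8 → 12, so m(7) = 12.
  α_5 = 8: Horner steps 8 → 7, so m(8) = 7.
Codeword c = [2, 6, 11, 12, 7] ∈ F_13^5.


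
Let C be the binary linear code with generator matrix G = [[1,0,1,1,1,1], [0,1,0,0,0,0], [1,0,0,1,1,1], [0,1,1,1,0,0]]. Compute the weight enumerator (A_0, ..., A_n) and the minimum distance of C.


Weight distribution: A_0 = 1, A_1 = 3, A_2 = 3, A_3 = 2, A_4 = 3, A_5 = 3, A_6 = 1. Minimum distance d = 1.

Enumerate all 2^4 = 16 messages m ∈ F_2^4.
For each, compute codeword c = mG in F_2^6, then tally its weight.
  m = 0000 → c = 000000, weight = 0.
  m = 1000 → c = 101111, weight = 5.
  m = 0100 → c = 010000, weight = 1.
  m = 1100 → c = 111111, weight = 6.
  m = 0010 → c = 100111, weight = 4.
  m = 1010 → c = 001000, weight = 1.
  m = 0110 → c = 110111, weight = 5.
  m = 1110 → c = 011000, weight = 2.
  m = 0001 → c = 011100, weight = 3.
  m = 1001 → c = 110011, weight = 4.
  m = 0101 → c = 001100, weight = 2.
  m = 1101 → c = 100011, weight = 3.
  m = 0011 → c = 111011, weight = 5.
  m = 1011 → c = 010100, weight = 2.
  m = 0111 → c = 101011, weight = 4.
  m = 1111 → c = 000100, weight = 1.
Tally weights:
  weight 0: 1 codewords.
  weight 1: 3 codewords.
  weight 2: 3 codewords.
  weight 3: 2 codewords.
  weight 4: 3 codewords.
  weight 5: 3 codewords.
  weight 6: 1 codewords.
Minimum distance d = smallest w > 0 with A_w > 0 = 1.
Sanity: Σ A_w = 16 = 2^4 = 16 ✓.


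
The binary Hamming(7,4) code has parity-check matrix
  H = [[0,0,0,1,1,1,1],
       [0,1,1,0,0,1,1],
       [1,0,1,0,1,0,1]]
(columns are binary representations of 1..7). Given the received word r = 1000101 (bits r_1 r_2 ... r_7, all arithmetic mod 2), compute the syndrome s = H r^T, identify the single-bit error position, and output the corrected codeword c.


s = (0, 1, 1)^T, error position = 3, corrected codeword c = 1010101

Compute s = H r^T mod 2 one row at a time:
  s_1 = 0 + 1 + 0 + 1 = 2 ≡ 0 (mod 2).
  s_2 = 0 + 0 + 0 + 1 = 1 ≡ 1 (mod 2).
  s_3 = 1 + 0 + 1 + 1 = 3 ≡ 1 (mod 2).
s = (0, 1, 1)^T — this equals column 3 of H (binary 011), so error is at position 3.
Correct: flip bit 3 of r = 1000101 to get c = 1010101.


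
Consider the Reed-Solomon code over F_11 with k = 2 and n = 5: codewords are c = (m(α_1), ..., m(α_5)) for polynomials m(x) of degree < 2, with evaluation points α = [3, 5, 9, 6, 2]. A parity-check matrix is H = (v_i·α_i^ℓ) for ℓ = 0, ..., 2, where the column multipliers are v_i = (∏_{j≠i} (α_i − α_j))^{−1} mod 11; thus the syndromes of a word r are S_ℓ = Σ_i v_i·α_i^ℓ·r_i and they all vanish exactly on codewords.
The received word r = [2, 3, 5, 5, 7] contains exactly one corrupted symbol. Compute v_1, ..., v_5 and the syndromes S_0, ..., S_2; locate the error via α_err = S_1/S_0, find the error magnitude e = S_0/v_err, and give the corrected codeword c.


S = (5, 8, 4), error at position 4, error magnitude e = 7, c = [2, 3, 5, 9, 7].

Step 1: column multipliers v_i = (∏_{j≠i}(α_i − α_j))^{−1} mod 11.
  i = 1 (α = 3): (3−5)(3−9)(3−6)(3−2) = (−2)·(−6)·(−3)·1 = −36 ≡ 8, so v_1 = 8^{−1} = 7 (mod 11).
  i = 2 (α = 5): (5−3)(5−9)(5−6)(5−2) = 2·(−4)·(−1)·3 = 24 ≡ 2, so v_2 = 2^{−1} = 6 (mod 11).
  i = 3 (α = 9): (9−3)(9−5)(9−6)(9−2) = 6·4·3·7 = 504 ≡ 9, so v_3 = 9^{−1} = 5 (mod 11).
  i = 4 (α = 6): (6−3)(6−5)(6−9)(6−2) = 3·1·(−3)·4 = −36 ≡ 8, so v_4 = 8^{−1} = 7 (mod 11).
  i = 5 (α = 2): (2−3)(2−5)(2−9)(2−6) = (−1)·(−3)·(−7)·(−4) = 84 ≡ 7, so v_5 = 7^{−1} = 8 (mod 11).
  v = [7, 6, 5, 7, 8].
Step 2: syndromes of r = [2, 3, 5, 5, 7] (all sums mod 11).
  S_0 = Σ v_i r_i = 7·2 + 6·3 + 5·5 + 7·5 + 8·7 = 148 ≡ 5.
  S_1 = Σ v_i α_i r_i = 7·3·2 + 6·5·3 + 5·9·5 + 7·6·5 + 8·2·7 = 679 ≡ 8.
  α_i^2 mod 11 = [9, 3, 4, 3, 4].
  S_2 = Σ v_i α_i^2 r_i = 7·9·2 + 6·3·3 + 5·4·5 + 7·3·5 + 8·4·7 = 609 ≡ 4.
  S = (5, 8, 4) ≠ 0, so r is not a codeword (an error is present).
Step 3: locate the error. For a single error e at position i, S_ℓ = v_i·e·α_i^ℓ, so α_err = S_1/S_0.
  S_0^{−1} = 5^{−1} = 9 (mod 11), so α_err = 8·9 = 72 ≡ 6 = α_4. Error position i = 4.
  Consistency check: S_2/S_1 = 4·7 = 28 ≡ 6 = α_err ✓ (single-error assumption holds).
Step 4: error magnitude e = S_0/v_4 = S_0·∏_{j≠4}(α_4 − α_j) = 5·8 = 40 ≡ 7 (mod 11).
Step 5: correct position 4: c_4 = r_4 − e = 5 − 7 ≡ 9 (mod 11). Hence c = [2, 3, 5, 9, 7].
  Check: interpolating c through the α_i gives m(x) = 6 + 6·x (degree < 2) with m(α_i) = c_i for every i, so c is indeed a codeword.


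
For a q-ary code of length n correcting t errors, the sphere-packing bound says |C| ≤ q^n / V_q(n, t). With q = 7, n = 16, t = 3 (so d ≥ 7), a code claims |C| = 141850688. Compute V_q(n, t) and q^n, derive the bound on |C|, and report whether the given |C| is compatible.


V_q(n, t) = 125377, q^n = 33232930569601, Hamming bound = 265064011, |C| = 141850688 ≤ bound (satisfied).

Step 1: Compute V_q(n, t) = Σ_{j=0}^3 C(n, j) (q−1)^j.
  j = 0: C(16,0)·(6)^0 = 1·1 = 1.
  j = 1: C(16,1)·(6)^1 = 16·6 = 96.
  j = 2: C(16,2)·(6)^2 = 120·36 = 4320.
  j = 3: C(16,3)·(6)^3 = 560·216 = 120960.
  V_q(n, t) = 1 + 96 + 4320 + 120960 = 125377.
Step 2: q^n = 7^16 = 33232930569601.
Step 3: Hamming bound ⌊q^n / V_q(n,t)⌋ = ⌊33232930569601/125377⌋ = 265064011.
Step 4: Compare |C| = 141850688 to 265064011: satisfied.
The claimed |C| lies below the Hamming bound.


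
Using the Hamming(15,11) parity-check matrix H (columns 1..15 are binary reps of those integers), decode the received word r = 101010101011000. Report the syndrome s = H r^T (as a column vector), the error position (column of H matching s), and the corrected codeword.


s = (1, 1, 1, 0)^T, error position = 14, corrected codeword c = 101010101011010

Compute s = H r^T mod 2 one row at a time:
  s_1 = 0 + 1 + 0 + 1 + 1 + 0 + 0 + 0 = 3 ≡ 1 (mod 2).
  s_2 = 0 + 1 + 0 + 1 + 1 + 0 + 0 + 0 = 3 ≡ 1 (mod 2).
  s_3 = 0 + 1 + 0 + 1 + 0 + 1 + 0 + 0 = 3 ≡ 1 (mod 2).
  s_4 = 1 + 1 + 1 + 1 + 1 + 1 + 0 + 0 = 6 ≡ 0 (mod 2).
s = (1, 1, 1, 0)^T — this equals column 14 of H (binary 1110), so error is at position 14.
Correct: flip bit 14 of r = 101010101011000 to get c = 101010101011010.


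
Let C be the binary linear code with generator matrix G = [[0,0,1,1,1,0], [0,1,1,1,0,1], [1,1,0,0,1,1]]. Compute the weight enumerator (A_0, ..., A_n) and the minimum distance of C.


Weight distribution: A_0 = 1, A_1 = 1, A_3 = 2, A_4 = 3, A_5 = 1. Minimum distance d = 1.

Enumerate all 2^3 = 8 messages m ∈ F_2^3.
For each, compute codeword c = mG in F_2^6, then tally its weight.
  m = 000 → c = 000000, weight = 0.
  m = 100 → c = 001110, weight = 3.
  m = 010 → c = 011101, weight = 4.
  m = 110 → c = 010011, weight = 3.
  m = 001 → c = 110011, weight = 4.
  m = 101 → c = 111101, weight = 5.
  m = 011 → c = 101110, weight = 4.
  m = 111 → c = 100000, weight = 1.
Tally weights:
  weight 0: 1 codewords.
  weight 1: 1 codewords.
  weight 3: 2 codewords.
  weight 4: 3 codewords.
  weight 5: 1 codewords.
Minimum distance d = smallest w > 0 with A_w > 0 = 1.
Sanity: Σ A_w = 8 = 2^3 = 8 ✓.


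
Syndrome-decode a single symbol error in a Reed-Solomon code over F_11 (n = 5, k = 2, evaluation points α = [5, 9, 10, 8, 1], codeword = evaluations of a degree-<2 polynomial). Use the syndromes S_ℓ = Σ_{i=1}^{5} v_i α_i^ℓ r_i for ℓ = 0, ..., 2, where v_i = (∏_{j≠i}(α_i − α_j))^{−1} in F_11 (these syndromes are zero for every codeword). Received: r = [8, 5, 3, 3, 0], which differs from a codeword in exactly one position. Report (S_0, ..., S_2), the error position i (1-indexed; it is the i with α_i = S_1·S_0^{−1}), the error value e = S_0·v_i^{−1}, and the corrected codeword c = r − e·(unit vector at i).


S = (9, 2, 9), error at position 3, error magnitude e = 7, c = [8, 5, 7, 3, 0].

Step 1: column multipliers v_i = (∏_{j≠i}(α_i − α_j))^{−1} mod 11.
  i = 1 (α = 5): (5−9)(5−10)(5−8)(5−1) = (−4)·(−5)·(−3)·4 = −240 ≡ 2, so v_1 = 2^{−1} = 6 (mod 11).
  i = 2 (α = 9): (9−5)(9−10)(9−8)(9−1) = 4·(−1)·1·8 = −32 ≡ 1, so v_2 = 1^{−1} = 1 (mod 11).
  i = 3 (α = 10): (10−5)(10−9)(10−8)(10−1) = 5·1·2·9 = 90 ≡ 2, so v_3 = 2^{−1} = 6 (mod 11).
  i = 4 (α = 8): (8−5)(8−9)(8−10)(8−1) = 3·(−1)·(−2)·7 = 42 ≡ 9, so v_4 = 9^{−1} = 5 (mod 11).
  i = 5 (α = 1): (1−5)(1−9)(1−10)(1−8) = (−4)·(−8)·(−9)·(−7) = 2016 ≡ 3, so v_5 = 3^{−1} = 4 (mod 11).
  v = [6, 1, 6, 5, 4].
Step 2: syndromes of r = [8, 5, 3, 3, 0] (all sums mod 11).
  S_0 = Σ v_i r_i = 6·8 + 1·5 + 6·3 + 5·3 + 4·0 = 86 ≡ 9.
  S_1 = Σ v_i α_i r_i = 6·5·8 + 1·9·5 + 6·10·3 + 5·8·3 + 4·1·0 = 585 ≡ 2.
  α_i^2 mod 11 = [3, 4, 1, 9, 1].
  S_2 = Σ v_i α_i^2 r_i = 6·3·8 + 1·4·5 + 6·1·3 + 5·9·3 + 4·1·0 = 317 ≡ 9.
  S = (9, 2, 9) ≠ 0, so r is not a codeword (an error is present).
Step 3: locate the error. For a single error e at position i, S_ℓ = v_i·e·α_i^ℓ, so α_err = S_1/S_0.
  S_0^{−1} = 9^{−1} = 5 (mod 11), so α_err = 2·5 = 10 ≡ 10 = α_3. Error position i = 3.
  Consistency check: S_2/S_1 = 9·6 = 54 ≡ 10 = α_err ✓ (single-error assumption holds).
Step 4: error magnitude e = S_0/v_3 = S_0·∏_{j≠3}(α_3 − α_j) = 9·2 = 18 ≡ 7 (mod 11).
Step 5: correct position 3: c_3 = r_3 − e = 3 − 7 ≡ 7 (mod 11). Hence c = [8, 5, 7, 3, 0].
  Check: interpolating c through the α_i gives m(x) = 9 + 2·x (degree < 2) with m(α_i) = c_i for every i, so c is indeed a codeword.


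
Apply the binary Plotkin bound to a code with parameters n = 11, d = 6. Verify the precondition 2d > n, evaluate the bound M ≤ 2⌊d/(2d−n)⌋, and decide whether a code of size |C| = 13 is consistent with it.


Plotkin bound M ≤ 12; given |C| = 13 > bound (violated).

Check applicability: 2d = 12, n = 11.
2d − n = 1 > 0, so Plotkin applies.
Compute d/(2d−n) = 6/1 ≈ 6.0000.
⌊d/(2d−n)⌋ = 6.
Plotkin bound: M ≤ 2·6 = 12.
Given |C| = 13, check: VIOLATED.
This |C| is above the Plotkin bound, so no binary code with n = 11, d = 6 and 13 codewords exists.


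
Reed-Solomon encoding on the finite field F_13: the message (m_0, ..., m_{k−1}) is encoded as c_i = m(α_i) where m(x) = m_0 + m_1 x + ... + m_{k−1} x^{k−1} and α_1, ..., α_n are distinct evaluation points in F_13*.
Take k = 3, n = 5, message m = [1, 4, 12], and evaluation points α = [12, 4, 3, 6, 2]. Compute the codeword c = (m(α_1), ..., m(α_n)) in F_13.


c = [9, 1, 4, 2, 5]

Message polynomial: m(x) = 1 + 4·x + 12·x^2 (mod 13).
For each evaluation point α_i, compute m(α_i) mod 13:
  α_1 = 12: Horner steps 12 → 5 → 9, so m(12) = 9.
  α_2 = 4: Horner steps 12 → 0 → 1, so m(4) = 1.
  α_3 = 3: Horner steps 12 → 1 → 4, so m(3) = 4.
  α_4 = 6: Horner steps 12 → 11 → 2, so m(6) = 2.
  α_5 = 2: Horner steps 12 → 2 → 5, so m(2) = 5.
Codeword c = [9, 1, 4, 2, 5] ∈ F_13^5.


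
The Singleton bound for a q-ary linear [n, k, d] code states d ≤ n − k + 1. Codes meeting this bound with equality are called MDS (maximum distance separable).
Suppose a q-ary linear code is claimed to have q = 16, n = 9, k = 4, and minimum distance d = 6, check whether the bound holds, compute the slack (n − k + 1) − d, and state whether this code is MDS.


Singleton RHS = n − k + 1 = 6, slack = 0, bound satisfied, MDS.

Singleton bound: d ≤ n − k + 1.
Here n = 9, k = 4, so n − k + 1 = 6.
Given d = 6, check d ≤ 6: YES.
Slack = (n − k + 1) − d = 0.
The code is MDS (slack = 0).
Description: the claimed parameters are [9, 4, 6]_16; such a code would be MDS (meets Singleton bound).


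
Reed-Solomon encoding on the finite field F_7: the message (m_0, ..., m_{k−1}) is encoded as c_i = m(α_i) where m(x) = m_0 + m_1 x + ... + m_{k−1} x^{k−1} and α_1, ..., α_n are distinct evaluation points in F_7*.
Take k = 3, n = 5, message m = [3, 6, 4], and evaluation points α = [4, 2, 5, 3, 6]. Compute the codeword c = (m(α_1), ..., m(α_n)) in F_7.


c = [0, 3, 0, 1, 1]

Message polynomial: m(x) = 3 + 6·x + 4·x^2 (mod 7).
For each evaluation point α_i, compute m(α_i) mod 7:
  α_1 = 4: Horner steps 4 → 1 → 0, so m(4) = 0.
  α_2 = 2: Horner steps 4 → 0 → 3, so m(2) = 3.
  α_3 = 5: Horner steps 4 → 5 → 0, so m(5) = 0.
  α_4 = 3: Horner steps 4 → 4 → 1, so m(3) = 1.
  α_5 = 6: Horner steps 4 → 2 → 1, so m(6) = 1.
Codeword c = [0, 3, 0, 1, 1] ∈ F_7^5.


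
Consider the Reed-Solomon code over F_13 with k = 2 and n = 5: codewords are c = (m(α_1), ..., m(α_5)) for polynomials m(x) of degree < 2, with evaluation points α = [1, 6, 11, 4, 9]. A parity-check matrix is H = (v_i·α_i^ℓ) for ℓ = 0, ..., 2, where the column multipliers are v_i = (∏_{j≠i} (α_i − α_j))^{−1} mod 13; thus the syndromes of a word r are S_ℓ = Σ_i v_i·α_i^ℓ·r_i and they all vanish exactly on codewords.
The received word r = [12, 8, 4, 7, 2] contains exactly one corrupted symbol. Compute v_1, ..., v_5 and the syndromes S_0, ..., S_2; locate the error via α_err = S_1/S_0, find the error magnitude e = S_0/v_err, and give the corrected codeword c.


S = (11, 8, 7), error at position 5, error magnitude e = 12, c = [12, 8, 4, 7, 3].

Step 1: column multipliers v_i = (∏_{j≠i}(α_i − α_j))^{−1} mod 13.
  i = 1 (α = 1): (1−6)(1−11)(1−4)(1−9) = (−5)·(−10)·(−3)·(−8) = 1200 ≡ 4, so v_1 = 4^{−1} = 10 (mod 13).
  i = 2 (α = 6): (6−1)(6−11)(6−4)(6−9) = 5·(−5)·2·(−3) = 150 ≡ 7, so v_2 = 7^{−1} = 2 (mod 13).
  i = 3 (α = 11): (11−1)(11−6)(11−4)(11−9) = 10·5·7·2 = 700 ≡ 11, so v_3 = 11^{−1} = 6 (mod 13).
  i = 4 (α = 4): (4−1)(4−6)(4−11)(4−9) = 3·(−2)·(−7)·(−5) = −210 ≡ 11, so v_4 = 11^{−1} = 6 (mod 13).
  i = 5 (α = 9): (9−1)(9−6)(9−11)(9−4) = 8·3·(−2)·5 = −240 ≡ 7, so v_5 = 7^{−1} = 2 (mod 13).
  v = [10, 2, 6, 6, 2].
Step 2: syndromes of r = [12, 8, 4, 7, 2] (all sums mod 13).
  S_0 = Σ v_i r_i = 10·12 + 2·8 + 6·4 + 6·7 + 2·2 = 206 ≡ 11.
  S_1 = Σ v_i α_i r_i = 10·1·12 + 2·6·8 + 6·11·4 + 6·4·7 + 2·9·2 = 684 ≡ 8.
  α_i^2 mod 13 = [1, 10, 4, 3, 3].
  S_2 = Σ v_i α_i^2 r_i = 10·1·12 + 2·10·8 + 6·4·4 + 6·3·7 + 2·3·2 = 514 ≡ 7.
  S = (11, 8, 7) ≠ 0, so r is not a codeword (an error is present).
Step 3: locate the error. For a single error e at position i, S_ℓ = v_i·e·α_i^ℓ, so α_err = S_1/S_0.
  S_0^{−1} = 11^{−1} = 6 (mod 13), so α_err = 8·6 = 48 ≡ 9 = α_5. Error position i = 5.
  Consistency check: S_2/S_1 = 7·5 = 35 ≡ 9 = α_err ✓ (single-error assumption holds).
Step 4: error magnitude e = S_0/v_5 = S_0·∏_{j≠5}(α_5 − α_j) = 11·7 = 77 ≡ 12 (mod 13).
Step 5: correct position 5: c_5 = r_5 − e = 2 − 12 ≡ 3 (mod 13). Hence c = [12, 8, 4, 7, 3].
  Check: interpolating c through the α_i gives m(x) = 5 + 7·x (degree < 2) with m(α_i) = c_i for every i, so c is indeed a codeword.


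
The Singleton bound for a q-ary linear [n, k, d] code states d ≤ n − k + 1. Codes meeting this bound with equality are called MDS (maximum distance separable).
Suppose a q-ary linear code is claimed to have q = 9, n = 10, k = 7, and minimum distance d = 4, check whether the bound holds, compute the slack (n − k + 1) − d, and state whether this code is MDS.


Singleton RHS = n − k + 1 = 4, slack = 0, bound satisfied, MDS.

Singleton bound: d ≤ n − k + 1.
Here n = 10, k = 7, so n − k + 1 = 4.
Given d = 4, check d ≤ 4: YES.
Slack = (n − k + 1) − d = 0.
The code is MDS (slack = 0).
Description: the claimed parameters are [10, 7, 4]_9; such a code would be MDS (meets Singleton bound).


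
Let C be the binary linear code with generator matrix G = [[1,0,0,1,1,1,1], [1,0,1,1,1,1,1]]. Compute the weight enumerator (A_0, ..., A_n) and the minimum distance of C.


Weight distribution: A_0 = 1, A_1 = 1, A_5 = 1, A_6 = 1. Minimum distance d = 1.

Enumerate all 2^2 = 4 messages m ∈ F_2^2.
For each, compute codeword c = mG in F_2^7, then tally its weight.
  m = 00 → c = 0000000, weight = 0.
  m = 10 → c = 1001111, weight = 5.
  m = 01 → c = 1011111, weight = 6.
  m = 11 → c = 0010000, weight = 1.
Tally weights:
  weight 0: 1 codewords.
  weight 1: 1 codewords.
  weight 5: 1 codewords.
  weight 6: 1 codewords.
Minimum distance d = smallest w > 0 with A_w > 0 = 1.
Sanity: Σ A_w = 4 = 2^2 = 4 ✓.


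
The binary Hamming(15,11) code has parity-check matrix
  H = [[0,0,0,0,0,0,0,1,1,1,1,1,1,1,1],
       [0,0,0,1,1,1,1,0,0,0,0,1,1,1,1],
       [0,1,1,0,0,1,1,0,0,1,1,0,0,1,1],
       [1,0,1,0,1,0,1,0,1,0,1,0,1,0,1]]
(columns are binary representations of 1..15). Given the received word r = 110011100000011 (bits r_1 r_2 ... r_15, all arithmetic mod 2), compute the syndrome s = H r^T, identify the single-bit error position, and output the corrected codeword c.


s = (0, 1, 1, 0)^T, error position = 6, corrected codeword c = 110010100000011

Compute s = H r^T mod 2 one row at a time:
  s_1 = 0 + 0 + 0 + 0 + 0 + 0 + 1 + 1 = 2 ≡ 0 (mod 2).
  s_2 = 0 + 1 + 1 + 1 + 0 + 0 + 1 + 1 = 5 ≡ 1 (mod 2).
  s_3 = 1 + 0 + 1 + 1 + 0 + 0 + 1 + 1 = 5 ≡ 1 (mod 2).
  s_4 = 1 + 0 + 1 + 1 + 0 + 0 + 0 + 1 = 4 ≡ 0 (mod 2).
s = (0, 1, 1, 0)^T — this equals column 6 of H (binary 0110), so error is at position 6.
Correct: flip bit 6 of r = 110011100000011 to get c = 110010100000011.


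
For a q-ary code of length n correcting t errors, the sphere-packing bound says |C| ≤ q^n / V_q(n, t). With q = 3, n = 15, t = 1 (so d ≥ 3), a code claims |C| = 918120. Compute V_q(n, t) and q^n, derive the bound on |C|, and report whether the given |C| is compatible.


V_q(n, t) = 31, q^n = 14348907, Hamming bound = 462867, |C| = 918120 > bound (violated).

Step 1: Compute V_q(n, t) = Σ_{j=0}^1 C(n, j) (q−1)^j.
  j = 0: C(15,0)·(2)^0 = 1·1 = 1.
  j = 1: C(15,1)·(2)^1 = 15·2 = 30.
  V_q(n, t) = 1 + 30 = 31.
Step 2: q^n = 3^15 = 14348907.
Step 3: Hamming bound ⌊q^n / V_q(n,t)⌋ = ⌊14348907/31⌋ = 462867.
Step 4: Compare |C| = 918120 to 462867: violated.
The claimed |C| lies above the Hamming bound, so no 3-ary code of length 15 with d ≥ 3 can have 918120 codewords.


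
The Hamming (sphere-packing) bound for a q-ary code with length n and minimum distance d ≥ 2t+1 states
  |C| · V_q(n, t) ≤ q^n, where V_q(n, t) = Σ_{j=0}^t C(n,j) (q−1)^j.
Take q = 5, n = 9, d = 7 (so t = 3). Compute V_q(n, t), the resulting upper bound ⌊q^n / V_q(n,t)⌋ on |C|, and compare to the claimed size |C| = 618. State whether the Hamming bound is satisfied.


V_q(n, t) = 5989, q^n = 1953125, Hamming bound = 326, |C| = 618 > bound (violated).

Step 1: Compute V_q(n, t) = Σ_{j=0}^3 C(n, j) (q−1)^j.
  j = 0: C(9,0)·(4)^0 = 1·1 = 1.
  j = 1: C(9,1)·(4)^1 = 9·4 = 36.
  j = 2: C(9,2)·(4)^2 = 36·16 = 576.
  j = 3: C(9,3)·(4)^3 = 84·64 = 5376.
  V_q(n, t) = 1 + 36 + 576 + 5376 = 5989.
Step 2: q^n = 5^9 = 1953125.
Step 3: Hamming bound ⌊q^n / V_q(n,t)⌋ = ⌊1953125/5989⌋ = 326.
Step 4: Compare |C| = 618 to 326: violated.
The claimed |C| lies above the Hamming bound, so no 5-ary code of length 9 with d ≥ 7 can have 618 codewords.


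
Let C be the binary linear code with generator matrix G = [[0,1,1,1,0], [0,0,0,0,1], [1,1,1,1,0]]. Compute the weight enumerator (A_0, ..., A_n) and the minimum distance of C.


Weight distribution: A_0 = 1, A_1 = 2, A_2 = 1, A_3 = 1, A_4 = 2, A_5 = 1. Minimum distance d = 1.

Enumerate all 2^3 = 8 messages m ∈ F_2^3.
For each, compute codeword c = mG in F_2^5, then tally its weight.
  m = 000 → c = 00000, weight = 0.
  m = 100 → c = 01110, weight = 3.
  m = 010 → c = 00001, weight = 1.
  m = 110 → c = 01111, weight = 4.
  m = 001 → c = 11110, weight = 4.
  m = 101 → c = 10000, weight = 1.
  m = 011 → c = 11111, weight = 5.
  m = 111 → c = 10001, weight = 2.
Tally weights:
  weight 0: 1 codewords.
  weight 1: 2 codewords.
  weight 2: 1 codewords.
  weight 3: 1 codewords.
  weight 4: 2 codewords.
  weight 5: 1 codewords.
Minimum distance d = smallest w > 0 with A_w > 0 = 1.
Sanity: Σ A_w = 8 = 2^3 = 8 ✓.


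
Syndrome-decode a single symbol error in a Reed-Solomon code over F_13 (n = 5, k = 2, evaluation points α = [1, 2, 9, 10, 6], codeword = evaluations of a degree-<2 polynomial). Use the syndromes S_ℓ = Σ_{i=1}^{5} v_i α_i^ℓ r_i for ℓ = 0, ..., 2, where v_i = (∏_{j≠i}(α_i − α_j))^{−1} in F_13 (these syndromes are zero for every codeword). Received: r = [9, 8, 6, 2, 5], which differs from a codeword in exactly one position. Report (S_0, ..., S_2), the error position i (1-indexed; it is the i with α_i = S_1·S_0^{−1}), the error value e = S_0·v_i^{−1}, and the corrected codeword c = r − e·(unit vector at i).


S = (4, 4, 4), error at position 1, error magnitude e = 10, c = [12, 8, 6, 2, 5].

Step 1: column multipliers v_i = (∏_{j≠i}(α_i − α_j))^{−1} mod 13.
  i = 1 (α = 1): (1−2)(1−9)(1−10)(1−6) = (−1)·(−8)·(−9)·(−5) = 360 ≡ 9, so v_1 = 9^{−1} = 3 (mod 13).
  i = 2 (α = 2): (2−1)(2−9)(2−10)(2−6) = 1·(−7)·(−8)·(−4) = −224 ≡ 10, so v_2 = 10^{−1} = 4 (mod 13).
  i = 3 (α = 9): (9−1)(9−2)(9−10)(9−6) = 8·7·(−1)·3 = −168 ≡ 1, so v_3 = 1^{−1} = 1 (mod 13).
  i = 4 (α = 10): (10−1)(10−2)(10−9)(10−6) = 9·8·1·4 = 288 ≡ 2, so v_4 = 2^{−1} = 7 (mod 13).
  i = 5 (α = 6): (6−1)(6−2)(6−9)(6−10) = 5·4·(−3)·(−4) = 240 ≡ 6, so v_5 = 6^{−1} = 11 (mod 13).
  v = [3, 4, 1, 7, 11].
Step 2: syndromes of r = [9, 8, 6, 2, 5] (all sums mod 13).
  S_0 = Σ v_i r_i = 3·9 + 4·8 + 1·6 + 7·2 + 11·5 = 134 ≡ 4.
  S_1 = Σ v_i α_i r_i = 3·1·9 + 4·2·8 + 1·9·6 + 7·10·2 + 11·6·5 = 615 ≡ 4.
  α_i^2 mod 13 = [1, 4, 3, 9, 10].
  S_2 = Σ v_i α_i^2 r_i = 3·1·9 + 4·4·8 + 1·3·6 + 7·9·2 + 11·10·5 = 849 ≡ 4.
  S = (4, 4, 4) ≠ 0, so r is not a codeword (an error is present).
Step 3: locate the error. For a single error e at position i, S_ℓ = v_i·e·α_i^ℓ, so α_err = S_1/S_0.
  S_0^{−1} = 4^{−1} = 10 (mod 13), so α_err = 4·10 = 40 ≡ 1 = α_1. Error position i = 1.
  Consistency check: S_2/S_1 = 4·10 = 40 ≡ 1 = α_err ✓ (single-error assumption holds).
Step 4: error magnitude e = S_0/v_1 = S_0·∏_{j≠1}(α_1 − α_j) = 4·9 = 36 ≡ 10 (mod 13).
Step 5: correct position 1: c_1 = r_1 − e = 9 − 10 ≡ 12 (mod 13). Hence c = [12, 8, 6, 2, 5].
  Check: interpolating c through the α_i gives m(x) = 3 + 9·x (degree < 2) with m(α_i) = c_i for every i, so c is indeed a codeword.
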